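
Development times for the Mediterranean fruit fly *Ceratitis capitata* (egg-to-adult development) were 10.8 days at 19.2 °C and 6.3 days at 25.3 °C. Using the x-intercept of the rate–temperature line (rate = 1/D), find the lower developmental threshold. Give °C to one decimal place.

Equal thermal constants: D₁(T₁ − T_b) = D₂(T₂ − T_b).
10.8·(19.2 − T_b) = 6.3·(25.3 − T_b)
T_b = (10.8·19.2 − 6.3·25.3) / (10.8 − 6.3) = 47.97 / 4.5 = 10.660 °C ≈ 10.7 °C.

10.7 °C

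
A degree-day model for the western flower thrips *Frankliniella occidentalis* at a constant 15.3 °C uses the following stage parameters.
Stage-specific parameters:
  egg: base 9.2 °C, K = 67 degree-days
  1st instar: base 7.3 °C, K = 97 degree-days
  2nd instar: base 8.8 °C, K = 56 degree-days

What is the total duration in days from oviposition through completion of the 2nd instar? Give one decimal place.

31.7 days

egg: 67 / (15.3 − 9.2) = 67 / 6.1 = 10.984 d.
1st instar: 97 / (15.3 − 7.3) = 97 / 8.0 = 12.125 d.
2nd instar: 56 / (15.3 − 8.8) = 56 / 6.5 = 8.615 d.
Sum = 31.724 ≈ 31.7 days.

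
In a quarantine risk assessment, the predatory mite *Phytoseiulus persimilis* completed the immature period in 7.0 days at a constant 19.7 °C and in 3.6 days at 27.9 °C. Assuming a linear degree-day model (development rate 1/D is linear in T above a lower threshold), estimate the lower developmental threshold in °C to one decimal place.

Linear rate model ⇒ the product D·(T − T_b) is constant across temperatures.
7.0·(19.7 − T_b) = 3.6·(27.9 − T_b)
T_b = (7.0·19.7 − 3.6·27.9) / (7.0 − 3.6) = 37.46 / 3.4 = 11.018 °C ≈ 11.0 °C.

11.0 °C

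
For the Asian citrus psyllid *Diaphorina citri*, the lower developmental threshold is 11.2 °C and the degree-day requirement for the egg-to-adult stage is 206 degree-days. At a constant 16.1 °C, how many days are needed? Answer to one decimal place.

42.0 days

Daily accumulation = 16.1 − 11.2 = 4.9 DD/day.
Duration = 206 / 4.9 = 42.041 ≈ 42.0 days.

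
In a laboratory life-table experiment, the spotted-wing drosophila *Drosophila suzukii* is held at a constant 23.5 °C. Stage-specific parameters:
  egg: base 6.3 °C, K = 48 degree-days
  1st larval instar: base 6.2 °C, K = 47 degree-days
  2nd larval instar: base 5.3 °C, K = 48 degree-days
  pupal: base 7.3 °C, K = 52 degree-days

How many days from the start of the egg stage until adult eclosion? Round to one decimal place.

11.4 days

egg: 48 / (23.5 − 6.3) = 48 / 17.2 = 2.791 d.
1st larval instar: 47 / (23.5 − 6.2) = 47 / 17.3 = 2.717 d.
2nd larval instar: 48 / (23.5 − 5.3) = 48 / 18.2 = 2.637 d.
pupal: 52 / (23.5 − 7.3) = 52 / 16.2 = 3.210 d.
Sum = 11.355 ≈ 11.4 days.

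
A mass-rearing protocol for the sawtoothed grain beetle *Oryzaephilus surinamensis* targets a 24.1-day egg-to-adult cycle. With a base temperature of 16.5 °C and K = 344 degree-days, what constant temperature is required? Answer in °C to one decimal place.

30.8 °C

Required daily accumulation = 344 / 24.1 = 14.274 DD/day.
T = T_base + 14.274 = 16.5 + 14.274 = 30.774 ≈ 30.8 °C.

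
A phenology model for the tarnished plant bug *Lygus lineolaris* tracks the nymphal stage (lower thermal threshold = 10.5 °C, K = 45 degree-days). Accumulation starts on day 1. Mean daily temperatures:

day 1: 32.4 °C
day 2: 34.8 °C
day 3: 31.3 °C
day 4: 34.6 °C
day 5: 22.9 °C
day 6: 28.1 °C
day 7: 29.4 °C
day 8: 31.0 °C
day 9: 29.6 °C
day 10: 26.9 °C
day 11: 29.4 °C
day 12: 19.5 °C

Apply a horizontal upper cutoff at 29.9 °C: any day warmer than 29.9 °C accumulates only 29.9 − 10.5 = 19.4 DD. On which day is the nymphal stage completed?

day 3

Daily DD above 10.5 °C (capped at 19.4): 19.4, 19.4, 19.4, 19.4, 12.4, 17.6, 18.9, 19.4, 19.1, 16.4, 18.9, 9.0.
Cumulative: 19.4, 38.8, 58.2, 77.6, 90.0, 107.6, 126.5, 145.9, 165.0, 181.4, 200.3, 209.3.
The total first reaches 45 DD on day 3.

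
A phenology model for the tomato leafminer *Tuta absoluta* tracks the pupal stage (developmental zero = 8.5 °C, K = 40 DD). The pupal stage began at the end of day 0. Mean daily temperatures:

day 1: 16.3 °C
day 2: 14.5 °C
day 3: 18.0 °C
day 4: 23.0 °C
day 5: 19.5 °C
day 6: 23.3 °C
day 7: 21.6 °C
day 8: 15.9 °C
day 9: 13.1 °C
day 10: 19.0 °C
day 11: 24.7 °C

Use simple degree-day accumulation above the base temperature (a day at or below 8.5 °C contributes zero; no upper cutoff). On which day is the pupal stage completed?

day 5

Daily DD above 8.5 °C: 7.8, 6.0, 9.5, 14.5, 11.0, 14.8, 13.1, 7.4, 4.6, 10.5, 16.2.
Cumulative: 7.8, 13.8, 23.3, 37.8, 48.8, 63.6, 76.7, 84.1, 88.7, 99.2, 115.4.
The total first reaches 40 DD on day 5.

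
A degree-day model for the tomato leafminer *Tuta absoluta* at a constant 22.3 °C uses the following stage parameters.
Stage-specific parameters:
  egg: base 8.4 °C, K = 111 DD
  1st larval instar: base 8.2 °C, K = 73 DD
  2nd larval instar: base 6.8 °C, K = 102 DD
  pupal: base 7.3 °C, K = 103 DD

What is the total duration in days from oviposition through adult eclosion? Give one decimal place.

egg: 111 / (22.3 − 8.4) = 111 / 13.9 = 7.986 d.
1st larval instar: 73 / (22.3 − 8.2) = 73 / 14.1 = 5.177 d.
2nd larval instar: 102 / (22.3 − 6.8) = 102 / 15.5 = 6.581 d.
pupal: 103 / (22.3 − 7.3) = 103 / 15.0 = 6.867 d.
Sum = 26.610 ≈ 26.6 days.

26.6 days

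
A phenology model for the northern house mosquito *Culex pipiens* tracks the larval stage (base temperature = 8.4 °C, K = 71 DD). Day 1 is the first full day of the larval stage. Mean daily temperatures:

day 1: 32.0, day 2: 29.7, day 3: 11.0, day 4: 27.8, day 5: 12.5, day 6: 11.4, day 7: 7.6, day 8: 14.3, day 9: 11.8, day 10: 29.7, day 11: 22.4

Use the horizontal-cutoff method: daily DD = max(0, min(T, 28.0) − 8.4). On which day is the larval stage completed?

Daily DD above 8.4 °C (capped at 19.6): 19.6, 19.6, 2.6, 19.4, 4.1, 3.0, 0.0, 5.9, 3.4, 19.6, 14.0.
Cumulative: 19.6, 39.2, 41.8, 61.2, 65.3, 68.3, 68.3, 74.2, 77.6, 97.2, 111.2.
The total first reaches 71 DD on day 8.

day 8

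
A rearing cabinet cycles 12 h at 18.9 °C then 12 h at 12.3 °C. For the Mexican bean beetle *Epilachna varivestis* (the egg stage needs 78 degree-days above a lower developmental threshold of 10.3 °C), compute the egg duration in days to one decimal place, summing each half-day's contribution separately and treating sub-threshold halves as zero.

14.7 days

Day half: max(0, 18.9 − 10.3) × 0.5 = 8.6 × 0.5 = 4.30 DD.
Night half: max(0, 12.3 − 10.3) × 0.5 = 2.0 × 0.5 = 1.00 DD.
Per 24 h: 5.30 DD/day.
Duration = 78 / 5.30 = 14.717 ≈ 14.7 days.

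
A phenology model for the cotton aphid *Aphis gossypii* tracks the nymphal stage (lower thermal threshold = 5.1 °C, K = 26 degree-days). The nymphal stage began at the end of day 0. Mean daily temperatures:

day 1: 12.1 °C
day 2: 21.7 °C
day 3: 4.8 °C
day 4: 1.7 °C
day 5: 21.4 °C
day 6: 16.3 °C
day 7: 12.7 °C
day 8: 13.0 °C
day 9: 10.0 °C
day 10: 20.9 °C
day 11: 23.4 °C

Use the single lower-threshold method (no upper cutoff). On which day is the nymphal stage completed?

Daily DD above 5.1 °C: 7.0, 16.6, 0.0, 0.0, 16.3, 11.2, 7.6, 7.9, 4.9, 15.8, 18.3.
Cumulative: 7.0, 23.6, 23.6, 23.6, 39.9, 51.1, 58.7, 66.6, 71.5, 87.3, 105.6.
The total first reaches 26 DD on day 5.

day 5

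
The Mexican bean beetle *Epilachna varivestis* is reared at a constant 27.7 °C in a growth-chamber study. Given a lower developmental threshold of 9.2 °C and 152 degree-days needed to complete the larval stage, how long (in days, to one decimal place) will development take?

Daily accumulation = 27.7 − 9.2 = 18.5 DD/day.
Duration = 152 / 18.5 = 8.216 ≈ 8.2 days.

8.2 days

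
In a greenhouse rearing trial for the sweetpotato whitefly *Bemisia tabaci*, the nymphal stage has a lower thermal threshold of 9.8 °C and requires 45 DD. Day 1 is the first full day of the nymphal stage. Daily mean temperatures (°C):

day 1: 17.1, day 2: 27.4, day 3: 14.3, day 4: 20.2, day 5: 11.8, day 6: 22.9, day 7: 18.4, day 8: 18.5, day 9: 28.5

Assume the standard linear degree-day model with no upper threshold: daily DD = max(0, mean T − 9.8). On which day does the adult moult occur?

Daily DD above 9.8 °C: 7.3, 17.6, 4.5, 10.4, 2.0, 13.1, 8.6, 8.7, 18.7.
Cumulative: 7.3, 24.9, 29.4, 39.8, 41.8, 54.9, 63.5, 72.2, 90.9.
The total first reaches 45 DD on day 6.

day 6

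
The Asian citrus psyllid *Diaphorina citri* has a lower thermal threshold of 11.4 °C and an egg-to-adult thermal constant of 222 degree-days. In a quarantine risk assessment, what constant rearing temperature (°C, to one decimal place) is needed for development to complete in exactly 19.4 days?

Required daily accumulation = 222 / 19.4 = 11.443 DD/day.
T = T_base + 11.443 = 11.4 + 11.443 = 22.843 ≈ 22.8 °C.

22.8 °C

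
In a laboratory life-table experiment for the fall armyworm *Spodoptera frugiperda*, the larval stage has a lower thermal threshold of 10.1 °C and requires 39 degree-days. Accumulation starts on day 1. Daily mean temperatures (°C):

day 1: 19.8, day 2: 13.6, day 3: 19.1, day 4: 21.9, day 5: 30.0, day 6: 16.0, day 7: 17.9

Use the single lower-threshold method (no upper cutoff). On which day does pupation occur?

Daily DD above 10.1 °C: 9.7, 3.5, 9.0, 11.8, 19.9, 5.9, 7.8.
Cumulative: 9.7, 13.2, 22.2, 34.0, 53.9, 59.8, 67.6.
The total first reaches 39 DD on day 5.

day 5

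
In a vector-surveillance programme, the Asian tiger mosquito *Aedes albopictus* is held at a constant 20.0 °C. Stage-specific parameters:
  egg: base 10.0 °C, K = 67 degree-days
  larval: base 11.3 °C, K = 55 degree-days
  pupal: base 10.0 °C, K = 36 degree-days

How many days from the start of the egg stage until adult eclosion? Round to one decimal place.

egg: 67 / (20.0 − 10.0) = 67 / 10.0 = 6.700 d.
larval: 55 / (20.0 − 11.3) = 55 / 8.7 = 6.322 d.
pupal: 36 / (20.0 − 10.0) = 36 / 10.0 = 3.600 d.
Sum = 16.622 ≈ 16.6 days.

16.6 days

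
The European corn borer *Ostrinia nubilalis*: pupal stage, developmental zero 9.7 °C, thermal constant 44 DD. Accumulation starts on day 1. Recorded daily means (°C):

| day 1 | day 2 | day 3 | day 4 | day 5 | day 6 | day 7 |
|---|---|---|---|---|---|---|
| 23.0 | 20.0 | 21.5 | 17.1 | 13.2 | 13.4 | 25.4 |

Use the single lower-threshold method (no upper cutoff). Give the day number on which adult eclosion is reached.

day 5

Daily DD above 9.7 °C: 13.3, 10.3, 11.8, 7.4, 3.5, 3.7, 15.7.
Cumulative: 13.3, 23.6, 35.4, 42.8, 46.3, 50.0, 65.7.
The total first reaches 44 DD on day 5.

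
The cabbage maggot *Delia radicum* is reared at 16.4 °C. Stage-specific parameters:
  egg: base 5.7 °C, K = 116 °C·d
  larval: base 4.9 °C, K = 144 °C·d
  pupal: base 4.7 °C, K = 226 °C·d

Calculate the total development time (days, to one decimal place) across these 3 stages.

42.7 days

egg: 116 / (16.4 − 5.7) = 116 / 10.7 = 10.841 d.
larval: 144 / (16.4 − 4.9) = 144 / 11.5 = 12.522 d.
pupal: 226 / (16.4 − 4.7) = 226 / 11.7 = 19.316 d.
Sum = 42.679 ≈ 42.7 days.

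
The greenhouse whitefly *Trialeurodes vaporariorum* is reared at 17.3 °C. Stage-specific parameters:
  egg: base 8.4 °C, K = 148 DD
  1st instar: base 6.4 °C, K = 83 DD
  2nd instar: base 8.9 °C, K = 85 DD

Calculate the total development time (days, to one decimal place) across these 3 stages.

egg: 148 / (17.3 − 8.4) = 148 / 8.9 = 16.629 d.
1st instar: 83 / (17.3 − 6.4) = 83 / 10.9 = 7.615 d.
2nd instar: 85 / (17.3 − 8.9) = 85 / 8.4 = 10.119 d.
Sum = 34.363 ≈ 34.4 days.

34.4 days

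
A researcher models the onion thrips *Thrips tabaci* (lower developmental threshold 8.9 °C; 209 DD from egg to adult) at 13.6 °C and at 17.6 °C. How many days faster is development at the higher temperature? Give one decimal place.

At 13.6 °C: 209 / (13.6 − 8.9) = 209 / 4.7 = 44.468 d.
At 17.6 °C: 209 / (17.6 − 8.9) = 209 / 8.7 = 24.023 d.
Difference = |44.468 − 24.023| = 20.445 ≈ 20.4 days.

20.4 days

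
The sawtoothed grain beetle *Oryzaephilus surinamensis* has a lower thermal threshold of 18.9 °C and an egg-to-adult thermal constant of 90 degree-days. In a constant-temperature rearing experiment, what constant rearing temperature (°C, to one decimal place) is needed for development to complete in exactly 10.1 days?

Required daily accumulation = 90 / 10.1 = 8.911 DD/day.
T = T_base + 8.911 = 18.9 + 8.911 = 27.811 ≈ 27.8 °C.

27.8 °C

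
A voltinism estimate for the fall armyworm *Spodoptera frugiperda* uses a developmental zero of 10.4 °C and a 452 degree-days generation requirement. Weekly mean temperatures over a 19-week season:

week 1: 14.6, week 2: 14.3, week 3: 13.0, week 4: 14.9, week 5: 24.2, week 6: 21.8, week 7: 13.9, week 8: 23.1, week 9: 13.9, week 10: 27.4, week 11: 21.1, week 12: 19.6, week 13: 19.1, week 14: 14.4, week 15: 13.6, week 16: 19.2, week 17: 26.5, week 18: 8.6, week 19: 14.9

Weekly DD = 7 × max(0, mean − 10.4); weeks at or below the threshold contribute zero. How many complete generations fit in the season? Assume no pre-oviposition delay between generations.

Weekly DD (7 × max(0, T̄ − 10.4)): 29.4, 27.3, 18.2, 31.5, 96.6, 79.8, 24.5, 88.9, 24.5, 119.0, 74.9, 64.4, 60.9, 28.0, 22.4, 61.6, 112.7, 0.0, 31.5.
Season total = 996.1 DD.
Complete generations = ⌊996.1 / 452⌋ = 2.

2 generations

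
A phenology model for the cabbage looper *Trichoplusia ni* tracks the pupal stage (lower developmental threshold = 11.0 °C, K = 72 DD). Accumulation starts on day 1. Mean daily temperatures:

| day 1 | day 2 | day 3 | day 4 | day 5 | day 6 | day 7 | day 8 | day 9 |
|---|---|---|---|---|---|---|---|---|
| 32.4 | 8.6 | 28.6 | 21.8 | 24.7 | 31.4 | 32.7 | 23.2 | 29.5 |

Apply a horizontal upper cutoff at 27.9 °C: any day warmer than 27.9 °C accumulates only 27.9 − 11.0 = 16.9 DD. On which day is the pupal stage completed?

Daily DD above 11.0 °C (capped at 16.9): 16.9, 0.0, 16.9, 10.8, 13.7, 16.9, 16.9, 12.2, 16.9.
Cumulative: 16.9, 16.9, 33.8, 44.6, 58.3, 75.2, 92.1, 104.3, 121.2.
The total first reaches 72 DD on day 6.

day 6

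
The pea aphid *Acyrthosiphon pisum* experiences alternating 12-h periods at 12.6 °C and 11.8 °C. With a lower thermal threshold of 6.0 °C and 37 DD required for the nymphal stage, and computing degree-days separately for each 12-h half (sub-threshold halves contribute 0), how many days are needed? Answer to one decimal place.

Day half: max(0, 12.6 − 6.0) × 0.5 = 6.6 × 0.5 = 3.30 DD.
Night half: max(0, 11.8 − 6.0) × 0.5 = 5.8 × 0.5 = 2.90 DD.
Per 24 h: 6.20 DD/day.
Duration = 37 / 6.20 = 5.968 ≈ 6.0 days.

6.0 days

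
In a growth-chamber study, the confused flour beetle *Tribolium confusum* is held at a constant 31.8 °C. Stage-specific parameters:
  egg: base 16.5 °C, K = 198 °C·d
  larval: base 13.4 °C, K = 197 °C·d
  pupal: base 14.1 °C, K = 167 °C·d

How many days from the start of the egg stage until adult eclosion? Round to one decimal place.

33.1 days

egg: 198 / (31.8 − 16.5) = 198 / 15.3 = 12.941 d.
larval: 197 / (31.8 − 13.4) = 197 / 18.4 = 10.707 d.
pupal: 167 / (31.8 − 14.1) = 167 / 17.7 = 9.435 d.
Sum = 33.083 ≈ 33.1 days.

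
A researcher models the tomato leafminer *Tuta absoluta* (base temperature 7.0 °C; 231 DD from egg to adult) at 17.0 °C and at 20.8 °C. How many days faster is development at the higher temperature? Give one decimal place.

At 17.0 °C: 231 / (17.0 − 7.0) = 231 / 10.0 = 23.100 d.
At 20.8 °C: 231 / (20.8 − 7.0) = 231 / 13.8 = 16.739 d.
Difference = |23.100 − 16.739| = 6.361 ≈ 6.4 days.

6.4 days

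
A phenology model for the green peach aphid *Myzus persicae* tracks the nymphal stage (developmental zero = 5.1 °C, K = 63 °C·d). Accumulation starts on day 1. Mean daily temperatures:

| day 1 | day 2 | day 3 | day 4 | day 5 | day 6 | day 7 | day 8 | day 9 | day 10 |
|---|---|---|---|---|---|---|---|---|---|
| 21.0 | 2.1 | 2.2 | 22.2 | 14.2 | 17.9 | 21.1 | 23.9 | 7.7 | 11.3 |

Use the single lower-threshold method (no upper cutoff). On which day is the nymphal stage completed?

day 7

Daily DD above 5.1 °C: 15.9, 0.0, 0.0, 17.1, 9.1, 12.8, 16.0, 18.8, 2.6, 6.2.
Cumulative: 15.9, 15.9, 15.9, 33.0, 42.1, 54.9, 70.9, 89.7, 92.3, 98.5.
The total first reaches 63 DD on day 7.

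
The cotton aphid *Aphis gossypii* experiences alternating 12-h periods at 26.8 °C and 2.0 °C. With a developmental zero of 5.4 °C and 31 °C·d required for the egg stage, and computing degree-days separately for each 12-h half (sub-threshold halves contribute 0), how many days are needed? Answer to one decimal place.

2.9 days

Day half: max(0, 26.8 − 5.4) × 0.5 = 21.4 × 0.5 = 10.70 DD.
Night half: max(0, 2.0 − 5.4) × 0.5 = 0.0 × 0.5 = 0.00 DD.
Per 24 h: 10.70 DD/day.
Duration = 31 / 10.70 = 2.897 ≈ 2.9 days.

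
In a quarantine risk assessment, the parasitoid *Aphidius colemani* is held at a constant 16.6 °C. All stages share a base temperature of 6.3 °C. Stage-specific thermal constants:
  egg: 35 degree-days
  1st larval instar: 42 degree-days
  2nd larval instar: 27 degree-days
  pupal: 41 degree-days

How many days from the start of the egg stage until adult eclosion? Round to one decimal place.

Daily accumulation at 16.6 °C = 16.6 − 6.3 = 10.3 DD/day.
Total K = 35 + 42 + 27 + 41 = 145 DD.
Total duration = 145 / 10.3 = 14.078 ≈ 14.1 days.

14.1 days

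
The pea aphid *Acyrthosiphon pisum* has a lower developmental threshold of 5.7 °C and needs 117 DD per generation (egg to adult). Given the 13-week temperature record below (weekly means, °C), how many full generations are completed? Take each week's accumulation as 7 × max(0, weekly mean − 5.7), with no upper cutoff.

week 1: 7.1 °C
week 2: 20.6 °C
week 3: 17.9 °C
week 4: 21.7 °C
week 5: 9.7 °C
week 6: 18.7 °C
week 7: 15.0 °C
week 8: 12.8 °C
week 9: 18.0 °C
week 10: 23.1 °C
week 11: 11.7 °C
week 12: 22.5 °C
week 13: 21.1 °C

Weekly DD (7 × max(0, T̄ − 5.7)): 9.8, 104.3, 85.4, 112.0, 28.0, 91.0, 65.1, 49.7, 86.1, 121.8, 42.0, 117.6, 107.8.
Season total = 1020.6 DD.
Complete generations = ⌊1020.6 / 117⌋ = 8.

8 generations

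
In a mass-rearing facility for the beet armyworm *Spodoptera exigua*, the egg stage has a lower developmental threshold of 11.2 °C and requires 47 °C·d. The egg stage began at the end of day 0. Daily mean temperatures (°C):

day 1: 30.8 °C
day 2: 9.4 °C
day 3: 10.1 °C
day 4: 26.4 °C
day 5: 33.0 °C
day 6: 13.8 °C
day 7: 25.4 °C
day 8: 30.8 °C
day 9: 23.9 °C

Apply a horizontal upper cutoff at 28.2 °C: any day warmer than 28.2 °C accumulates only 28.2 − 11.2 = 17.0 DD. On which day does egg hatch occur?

day 5

Daily DD above 11.2 °C (capped at 17.0): 17.0, 0.0, 0.0, 15.2, 17.0, 2.6, 14.2, 17.0, 12.7.
Cumulative: 17.0, 17.0, 17.0, 32.2, 49.2, 51.8, 66.0, 83.0, 95.7.
The total first reaches 47 DD on day 5.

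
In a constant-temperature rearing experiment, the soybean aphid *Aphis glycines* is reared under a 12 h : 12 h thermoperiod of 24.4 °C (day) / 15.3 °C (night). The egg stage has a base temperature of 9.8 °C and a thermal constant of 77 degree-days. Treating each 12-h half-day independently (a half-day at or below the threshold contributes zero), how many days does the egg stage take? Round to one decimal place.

7.7 days

Day half: max(0, 24.4 − 9.8) × 0.5 = 14.6 × 0.5 = 7.30 DD.
Night half: max(0, 15.3 − 9.8) × 0.5 = 5.5 × 0.5 = 2.75 DD.
Per 24 h: 10.05 DD/day.
Duration = 77 / 10.05 = 7.662 ≈ 7.7 days.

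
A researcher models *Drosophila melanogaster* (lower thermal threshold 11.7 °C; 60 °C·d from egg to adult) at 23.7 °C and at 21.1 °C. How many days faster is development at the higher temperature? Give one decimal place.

At 23.7 °C: 60 / (23.7 − 11.7) = 60 / 12.0 = 5.000 d.
At 21.1 °C: 60 / (21.1 − 11.7) = 60 / 9.4 = 6.383 d.
Difference = |5.000 − 6.383| = 1.383 ≈ 1.4 days.

1.4 days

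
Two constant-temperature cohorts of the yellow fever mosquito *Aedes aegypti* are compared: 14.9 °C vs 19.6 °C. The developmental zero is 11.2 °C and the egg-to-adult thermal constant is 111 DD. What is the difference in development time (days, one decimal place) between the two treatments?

At 14.9 °C: 111 / (14.9 − 11.2) = 111 / 3.7 = 30.000 d.
At 19.6 °C: 111 / (19.6 − 11.2) = 111 / 8.4 = 13.214 d.
Difference = |30.000 − 13.214| = 16.786 ≈ 16.8 days.

16.8 days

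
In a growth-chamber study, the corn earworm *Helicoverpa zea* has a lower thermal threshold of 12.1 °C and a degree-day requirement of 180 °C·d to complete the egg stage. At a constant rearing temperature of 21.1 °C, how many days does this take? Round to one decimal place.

Daily accumulation = 21.1 − 12.1 = 9.0 DD/day.
Duration = 180 / 9.0 = 20.000 ≈ 20.0 days.

20.0 days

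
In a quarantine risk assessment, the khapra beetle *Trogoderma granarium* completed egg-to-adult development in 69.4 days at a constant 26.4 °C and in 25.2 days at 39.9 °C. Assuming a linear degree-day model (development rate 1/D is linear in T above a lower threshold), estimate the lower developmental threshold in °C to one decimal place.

18.7 °C

Equal thermal constants: D₁(T₁ − T_b) = D₂(T₂ − T_b).
69.4·(26.4 − T_b) = 25.2·(39.9 − T_b)
T_b = (69.4·26.4 − 25.2·39.9) / (69.4 − 25.2) = 826.68 / 44.2 = 18.703 °C ≈ 18.7 °C.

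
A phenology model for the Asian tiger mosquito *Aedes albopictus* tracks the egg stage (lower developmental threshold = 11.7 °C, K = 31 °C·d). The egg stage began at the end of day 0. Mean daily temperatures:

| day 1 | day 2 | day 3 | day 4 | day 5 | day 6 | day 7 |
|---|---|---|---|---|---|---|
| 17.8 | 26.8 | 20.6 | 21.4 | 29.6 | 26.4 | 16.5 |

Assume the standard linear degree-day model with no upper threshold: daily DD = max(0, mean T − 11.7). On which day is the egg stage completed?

day 4

Daily DD above 11.7 °C: 6.1, 15.1, 8.9, 9.7, 17.9, 14.7, 4.8.
Cumulative: 6.1, 21.2, 30.1, 39.8, 57.7, 72.4, 77.2.
The total first reaches 31 DD on day 4.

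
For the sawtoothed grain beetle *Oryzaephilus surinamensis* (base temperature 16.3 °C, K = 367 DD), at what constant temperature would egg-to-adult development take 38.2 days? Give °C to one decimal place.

25.9 °C

Required daily accumulation = 367 / 38.2 = 9.607 DD/day.
T = T_base + 9.607 = 16.3 + 9.607 = 25.907 ≈ 25.9 °C.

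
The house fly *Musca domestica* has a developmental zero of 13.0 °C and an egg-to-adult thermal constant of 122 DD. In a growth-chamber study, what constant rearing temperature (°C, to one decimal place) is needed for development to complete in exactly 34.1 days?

Required daily accumulation = 122 / 34.1 = 3.578 DD/day.
T = T_base + 3.578 = 13.0 + 3.578 = 16.578 ≈ 16.6 °C.

16.6 °C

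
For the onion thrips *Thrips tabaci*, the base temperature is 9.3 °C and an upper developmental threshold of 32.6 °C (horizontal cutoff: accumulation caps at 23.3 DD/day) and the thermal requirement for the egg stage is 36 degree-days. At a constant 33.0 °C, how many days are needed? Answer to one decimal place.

Temperature 33.0 °C exceeds the upper threshold, so daily accumulation caps at 32.6 − 9.3 = 23.3 DD/day.
Duration = 36 / 23.3 = 1.545 ≈ 1.5 days.

1.5 days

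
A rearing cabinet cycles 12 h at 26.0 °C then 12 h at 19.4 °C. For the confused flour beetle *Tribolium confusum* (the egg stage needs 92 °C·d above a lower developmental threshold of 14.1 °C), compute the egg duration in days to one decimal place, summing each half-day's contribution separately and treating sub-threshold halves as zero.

Day half: max(0, 26.0 − 14.1) × 0.5 = 11.9 × 0.5 = 5.95 DD.
Night half: max(0, 19.4 − 14.1) × 0.5 = 5.3 × 0.5 = 2.65 DD.
Per 24 h: 8.60 DD/day.
Duration = 92 / 8.60 = 10.698 ≈ 10.7 days.

10.7 days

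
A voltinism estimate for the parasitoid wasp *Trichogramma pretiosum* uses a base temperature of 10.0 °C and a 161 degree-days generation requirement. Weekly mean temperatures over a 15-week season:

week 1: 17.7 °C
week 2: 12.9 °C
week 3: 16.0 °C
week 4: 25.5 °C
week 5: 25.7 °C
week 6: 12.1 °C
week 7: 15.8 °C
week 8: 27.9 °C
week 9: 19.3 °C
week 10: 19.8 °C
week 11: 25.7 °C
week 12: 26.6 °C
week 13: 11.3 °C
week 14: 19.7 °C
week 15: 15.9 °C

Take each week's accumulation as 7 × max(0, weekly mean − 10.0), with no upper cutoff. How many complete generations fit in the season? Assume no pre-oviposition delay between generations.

6 generations

Weekly DD (7 × max(0, T̄ − 10.0)): 53.9, 20.3, 42.0, 108.5, 109.9, 14.7, 40.6, 125.3, 65.1, 68.6, 109.9, 116.2, 9.1, 67.9, 41.3.
Season total = 993.3 DD.
Complete generations = ⌊993.3 / 161⌋ = 6.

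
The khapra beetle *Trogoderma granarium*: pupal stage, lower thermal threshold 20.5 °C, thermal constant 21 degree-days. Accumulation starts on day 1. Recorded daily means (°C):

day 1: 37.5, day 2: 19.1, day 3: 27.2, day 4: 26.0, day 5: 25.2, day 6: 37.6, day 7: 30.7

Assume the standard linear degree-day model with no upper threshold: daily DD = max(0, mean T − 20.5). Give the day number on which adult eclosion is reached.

day 3

Daily DD above 20.5 °C: 17.0, 0.0, 6.7, 5.5, 4.7, 17.1, 10.2.
Cumulative: 17.0, 17.0, 23.7, 29.2, 33.9, 51.0, 61.2.
The total first reaches 21 DD on day 3.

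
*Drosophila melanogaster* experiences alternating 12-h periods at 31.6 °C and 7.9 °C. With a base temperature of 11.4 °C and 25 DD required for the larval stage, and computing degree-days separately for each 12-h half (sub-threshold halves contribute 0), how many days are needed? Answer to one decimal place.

2.5 days

Day half: max(0, 31.6 − 11.4) × 0.5 = 20.2 × 0.5 = 10.10 DD.
Night half: max(0, 7.9 − 11.4) × 0.5 = 0.0 × 0.5 = 0.00 DD.
Per 24 h: 10.10 DD/day.
Duration = 25 / 10.10 = 2.475 ≈ 2.5 days.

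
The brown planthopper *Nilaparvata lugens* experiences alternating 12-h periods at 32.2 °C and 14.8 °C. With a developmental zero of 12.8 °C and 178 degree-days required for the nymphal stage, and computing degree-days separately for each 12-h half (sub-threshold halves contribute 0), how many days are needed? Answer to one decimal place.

16.6 days

Day half: max(0, 32.2 − 12.8) × 0.5 = 19.4 × 0.5 = 9.70 DD.
Night half: max(0, 14.8 − 12.8) × 0.5 = 2.0 × 0.5 = 1.00 DD.
Per 24 h: 10.70 DD/day.
Duration = 178 / 10.70 = 16.636 ≈ 16.6 days.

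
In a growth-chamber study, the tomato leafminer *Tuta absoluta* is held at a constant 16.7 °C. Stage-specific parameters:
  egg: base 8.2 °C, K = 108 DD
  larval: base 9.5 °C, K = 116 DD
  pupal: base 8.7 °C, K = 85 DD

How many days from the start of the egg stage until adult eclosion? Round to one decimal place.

egg: 108 / (16.7 − 8.2) = 108 / 8.5 = 12.706 d.
larval: 116 / (16.7 − 9.5) = 116 / 7.2 = 16.111 d.
pupal: 85 / (16.7 − 8.7) = 85 / 8.0 = 10.625 d.
Sum = 39.442 ≈ 39.4 days.

39.4 days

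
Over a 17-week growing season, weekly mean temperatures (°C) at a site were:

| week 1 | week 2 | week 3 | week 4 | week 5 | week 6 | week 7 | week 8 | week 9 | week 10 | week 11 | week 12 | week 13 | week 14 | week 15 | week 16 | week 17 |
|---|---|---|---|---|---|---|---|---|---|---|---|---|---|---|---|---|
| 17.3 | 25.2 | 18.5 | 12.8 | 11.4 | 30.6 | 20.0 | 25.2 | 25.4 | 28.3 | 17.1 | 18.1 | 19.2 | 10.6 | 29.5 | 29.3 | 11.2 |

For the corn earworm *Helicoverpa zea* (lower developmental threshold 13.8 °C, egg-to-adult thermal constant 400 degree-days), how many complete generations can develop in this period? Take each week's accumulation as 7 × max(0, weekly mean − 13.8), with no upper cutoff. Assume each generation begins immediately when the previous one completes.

Weekly DD (7 × max(0, T̄ − 13.8)): 24.5, 79.8, 32.9, 0.0, 0.0, 117.6, 43.4, 79.8, 81.2, 101.5, 23.1, 30.1, 37.8, 0.0, 109.9, 108.5, 0.0.
Season total = 870.1 DD.
Complete generations = ⌊870.1 / 400⌋ = 2.

2 generations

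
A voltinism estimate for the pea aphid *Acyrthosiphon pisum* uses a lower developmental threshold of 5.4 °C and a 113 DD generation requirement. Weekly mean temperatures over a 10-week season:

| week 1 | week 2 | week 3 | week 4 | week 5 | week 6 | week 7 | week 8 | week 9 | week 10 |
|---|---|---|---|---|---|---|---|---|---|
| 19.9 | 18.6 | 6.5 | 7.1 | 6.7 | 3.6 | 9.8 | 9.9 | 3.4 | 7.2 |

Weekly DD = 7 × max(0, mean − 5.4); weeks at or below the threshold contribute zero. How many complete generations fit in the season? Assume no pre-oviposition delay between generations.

2 generations

Weekly DD (7 × max(0, T̄ − 5.4)): 101.5, 92.4, 7.7, 11.9, 9.1, 0.0, 30.8, 31.5, 0.0, 12.6.
Season total = 297.5 DD.
Complete generations = ⌊297.5 / 113⌋ = 2.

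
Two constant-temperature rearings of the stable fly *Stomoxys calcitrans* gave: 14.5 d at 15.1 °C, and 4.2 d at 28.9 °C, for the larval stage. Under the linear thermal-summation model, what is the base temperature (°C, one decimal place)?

9.5 °C

Under the model K = D·(T − T_b), so D₁·(T₁ − T_b) = D₂·(T₂ − T_b).
14.5·(15.1 − T_b) = 4.2·(28.9 − T_b)
T_b = (14.5·15.1 − 4.2·28.9) / (14.5 − 4.2) = 97.57 / 10.3 = 9.473 °C ≈ 9.5 °C.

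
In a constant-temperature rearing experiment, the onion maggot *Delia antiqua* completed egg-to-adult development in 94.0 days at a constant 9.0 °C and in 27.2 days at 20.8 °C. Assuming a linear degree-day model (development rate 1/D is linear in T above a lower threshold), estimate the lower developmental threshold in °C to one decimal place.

Linear rate model ⇒ the product D·(T − T_b) is constant across temperatures.
94.0·(9.0 − T_b) = 27.2·(20.8 − T_b)
T_b = (94.0·9.0 − 27.2·20.8) / (94.0 − 27.2) = 280.24 / 66.8 = 4.195 °C ≈ 4.2 °C.

4.2 °C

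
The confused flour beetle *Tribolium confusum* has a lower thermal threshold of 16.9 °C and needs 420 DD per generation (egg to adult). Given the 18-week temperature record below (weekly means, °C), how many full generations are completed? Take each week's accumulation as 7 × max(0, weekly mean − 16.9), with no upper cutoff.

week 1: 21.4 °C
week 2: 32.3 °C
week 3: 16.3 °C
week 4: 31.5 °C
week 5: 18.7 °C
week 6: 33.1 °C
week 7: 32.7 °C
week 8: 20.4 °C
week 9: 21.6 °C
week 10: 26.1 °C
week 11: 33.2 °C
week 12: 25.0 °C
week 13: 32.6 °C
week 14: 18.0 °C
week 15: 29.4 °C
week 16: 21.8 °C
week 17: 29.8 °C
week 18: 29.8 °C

Weekly DD (7 × max(0, T̄ − 16.9)): 31.5, 107.8, 0.0, 102.2, 12.6, 113.4, 110.6, 24.5, 32.9, 64.4, 114.1, 56.7, 109.9, 7.7, 87.5, 34.3, 90.3, 90.3.
Season total = 1190.7 DD.
Complete generations = ⌊1190.7 / 420⌋ = 2.

2 generations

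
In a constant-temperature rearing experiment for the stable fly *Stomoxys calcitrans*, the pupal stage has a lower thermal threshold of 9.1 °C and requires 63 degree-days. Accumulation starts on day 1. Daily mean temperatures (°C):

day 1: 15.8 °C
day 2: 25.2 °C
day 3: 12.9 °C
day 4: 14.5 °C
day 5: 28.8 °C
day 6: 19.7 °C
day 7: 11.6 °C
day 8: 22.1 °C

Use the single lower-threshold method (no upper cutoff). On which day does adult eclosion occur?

Daily DD above 9.1 °C: 6.7, 16.1, 3.8, 5.4, 19.7, 10.6, 2.5, 13.0.
Cumulative: 6.7, 22.8, 26.6, 32.0, 51.7, 62.3, 64.8, 77.8.
The total first reaches 63 DD on day 7.

day 7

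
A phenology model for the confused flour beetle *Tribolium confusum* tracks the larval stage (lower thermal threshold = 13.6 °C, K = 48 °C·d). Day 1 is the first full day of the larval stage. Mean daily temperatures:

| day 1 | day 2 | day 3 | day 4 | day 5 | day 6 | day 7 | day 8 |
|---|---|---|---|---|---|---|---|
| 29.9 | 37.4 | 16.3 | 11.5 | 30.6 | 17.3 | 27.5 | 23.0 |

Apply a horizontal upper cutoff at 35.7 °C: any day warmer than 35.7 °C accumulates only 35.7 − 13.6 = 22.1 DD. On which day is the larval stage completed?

Daily DD above 13.6 °C (capped at 22.1): 16.3, 22.1, 2.7, 0.0, 17.0, 3.7, 13.9, 9.4.
Cumulative: 16.3, 38.4, 41.1, 41.1, 58.1, 61.8, 75.7, 85.1.
The total first reaches 48 DD on day 5.

day 5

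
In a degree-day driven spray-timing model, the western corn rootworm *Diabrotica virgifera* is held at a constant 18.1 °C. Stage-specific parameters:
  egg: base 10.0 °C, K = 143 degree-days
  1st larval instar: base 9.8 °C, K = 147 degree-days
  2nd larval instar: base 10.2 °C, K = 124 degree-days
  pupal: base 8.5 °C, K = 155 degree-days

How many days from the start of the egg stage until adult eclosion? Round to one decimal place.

67.2 days

egg: 143 / (18.1 − 10.0) = 143 / 8.1 = 17.654 d.
1st larval instar: 147 / (18.1 − 9.8) = 147 / 8.3 = 17.711 d.
2nd larval instar: 124 / (18.1 − 10.2) = 124 / 7.9 = 15.696 d.
pupal: 155 / (18.1 − 8.5) = 155 / 9.6 = 16.146 d.
Sum = 67.207 ≈ 67.2 days.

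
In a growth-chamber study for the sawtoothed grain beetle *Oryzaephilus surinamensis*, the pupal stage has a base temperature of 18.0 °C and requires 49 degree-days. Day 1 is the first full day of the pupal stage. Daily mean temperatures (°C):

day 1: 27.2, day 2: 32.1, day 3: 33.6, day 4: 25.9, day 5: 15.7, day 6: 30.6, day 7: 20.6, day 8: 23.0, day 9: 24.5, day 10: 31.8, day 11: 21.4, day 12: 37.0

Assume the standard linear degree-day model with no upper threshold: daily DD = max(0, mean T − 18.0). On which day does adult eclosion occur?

day 6

Daily DD above 18.0 °C: 9.2, 14.1, 15.6, 7.9, 0.0, 12.6, 2.6, 5.0, 6.5, 13.8, 3.4, 19.0.
Cumulative: 9.2, 23.3, 38.9, 46.8, 46.8, 59.4, 62.0, 67.0, 73.5, 87.3, 90.7, 109.7.
The total first reaches 49 DD on day 6.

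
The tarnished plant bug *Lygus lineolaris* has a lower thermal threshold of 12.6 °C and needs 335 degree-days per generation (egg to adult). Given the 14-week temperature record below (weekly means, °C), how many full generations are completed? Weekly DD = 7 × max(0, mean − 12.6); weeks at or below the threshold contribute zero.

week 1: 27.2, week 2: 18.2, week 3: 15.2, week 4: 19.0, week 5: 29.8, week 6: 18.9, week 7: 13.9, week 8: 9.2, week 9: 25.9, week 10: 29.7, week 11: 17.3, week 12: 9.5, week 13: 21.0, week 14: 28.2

2 generations

Weekly DD (7 × max(0, T̄ − 12.6)): 102.2, 39.2, 18.2, 44.8, 120.4, 44.1, 9.1, 0.0, 93.1, 119.7, 32.9, 0.0, 58.8, 109.2.
Season total = 791.7 DD.
Complete generations = ⌊791.7 / 335⌋ = 2.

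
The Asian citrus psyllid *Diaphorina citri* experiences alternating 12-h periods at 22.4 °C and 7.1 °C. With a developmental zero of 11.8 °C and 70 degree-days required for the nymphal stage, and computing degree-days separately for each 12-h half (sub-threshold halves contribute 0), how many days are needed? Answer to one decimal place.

Day half: max(0, 22.4 − 11.8) × 0.5 = 10.6 × 0.5 = 5.30 DD.
Night half: max(0, 7.1 − 11.8) × 0.5 = 0.0 × 0.5 = 0.00 DD.
Per 24 h: 5.30 DD/day.
Duration = 70 / 5.30 = 13.208 ≈ 13.2 days.

13.2 days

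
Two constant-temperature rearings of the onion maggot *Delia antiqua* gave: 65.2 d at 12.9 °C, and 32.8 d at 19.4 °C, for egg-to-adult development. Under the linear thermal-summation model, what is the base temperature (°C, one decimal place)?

6.3 °C

Linear rate model ⇒ the product D·(T − T_b) is constant across temperatures.
65.2·(12.9 − T_b) = 32.8·(19.4 − T_b)
T_b = (65.2·12.9 − 32.8·19.4) / (65.2 − 32.8) = 204.76 / 32.4 = 6.320 °C ≈ 6.3 °C.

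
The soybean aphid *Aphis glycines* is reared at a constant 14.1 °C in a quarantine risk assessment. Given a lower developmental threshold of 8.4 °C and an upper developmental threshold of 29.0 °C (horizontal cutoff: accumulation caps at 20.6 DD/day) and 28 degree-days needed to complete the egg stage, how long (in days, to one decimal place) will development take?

Daily accumulation = 14.1 − 8.4 = 5.7 DD/day.
Duration = 28 / 5.7 = 4.912 ≈ 4.9 days.

4.9 days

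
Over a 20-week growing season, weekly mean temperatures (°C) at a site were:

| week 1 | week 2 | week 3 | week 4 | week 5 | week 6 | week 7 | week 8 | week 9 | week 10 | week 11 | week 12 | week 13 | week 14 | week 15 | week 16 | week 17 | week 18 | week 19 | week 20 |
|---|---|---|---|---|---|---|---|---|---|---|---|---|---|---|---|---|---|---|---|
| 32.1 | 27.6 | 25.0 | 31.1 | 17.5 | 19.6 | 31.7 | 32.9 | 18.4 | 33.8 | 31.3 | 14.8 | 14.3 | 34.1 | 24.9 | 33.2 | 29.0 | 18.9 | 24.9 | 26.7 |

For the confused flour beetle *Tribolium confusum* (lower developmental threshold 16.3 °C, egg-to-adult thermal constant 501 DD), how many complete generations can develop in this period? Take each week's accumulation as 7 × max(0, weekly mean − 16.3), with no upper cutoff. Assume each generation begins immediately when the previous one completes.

Weekly DD (7 × max(0, T̄ − 16.3)): 110.6, 79.1, 60.9, 103.6, 8.4, 23.1, 107.8, 116.2, 14.7, 122.5, 105.0, 0.0, 0.0, 124.6, 60.2, 118.3, 88.9, 18.2, 60.2, 72.8.
Season total = 1395.1 DD.
Complete generations = ⌊1395.1 / 501⌋ = 2.

2 generations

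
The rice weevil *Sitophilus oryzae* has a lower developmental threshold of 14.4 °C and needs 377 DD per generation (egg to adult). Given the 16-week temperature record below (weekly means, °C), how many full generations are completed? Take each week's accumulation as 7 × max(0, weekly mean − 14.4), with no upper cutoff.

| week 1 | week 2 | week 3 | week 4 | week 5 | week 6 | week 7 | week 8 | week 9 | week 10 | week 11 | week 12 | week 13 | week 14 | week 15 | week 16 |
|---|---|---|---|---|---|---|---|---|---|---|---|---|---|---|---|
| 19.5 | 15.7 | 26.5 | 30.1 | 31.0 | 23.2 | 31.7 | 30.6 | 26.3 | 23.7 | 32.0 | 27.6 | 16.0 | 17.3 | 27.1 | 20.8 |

Weekly DD (7 × max(0, T̄ − 14.4)): 35.7, 9.1, 84.7, 109.9, 116.2, 61.6, 121.1, 113.4, 83.3, 65.1, 123.2, 92.4, 11.2, 20.3, 88.9, 44.8.
Season total = 1180.9 DD.
Complete generations = ⌊1180.9 / 377⌋ = 3.

3 generations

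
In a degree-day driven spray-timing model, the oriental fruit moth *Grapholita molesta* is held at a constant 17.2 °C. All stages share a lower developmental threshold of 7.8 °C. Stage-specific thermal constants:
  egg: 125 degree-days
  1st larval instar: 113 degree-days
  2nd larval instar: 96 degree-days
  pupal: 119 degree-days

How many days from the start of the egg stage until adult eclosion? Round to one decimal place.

48.2 days

Daily accumulation at 17.2 °C = 17.2 − 7.8 = 9.4 DD/day.
Total K = 125 + 113 + 96 + 119 = 453 DD.
Total duration = 453 / 9.4 = 48.191 ≈ 48.2 days.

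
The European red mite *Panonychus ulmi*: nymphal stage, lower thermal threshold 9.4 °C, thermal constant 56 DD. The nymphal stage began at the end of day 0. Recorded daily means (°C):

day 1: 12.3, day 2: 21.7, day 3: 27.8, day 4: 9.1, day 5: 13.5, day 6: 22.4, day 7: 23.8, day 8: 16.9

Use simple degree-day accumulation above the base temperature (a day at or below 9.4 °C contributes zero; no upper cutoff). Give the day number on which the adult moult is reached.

Daily DD above 9.4 °C: 2.9, 12.3, 18.4, 0.0, 4.1, 13.0, 14.4, 7.5.
Cumulative: 2.9, 15.2, 33.6, 33.6, 37.7, 50.7, 65.1, 72.6.
The total first reaches 56 DD on day 7.

day 7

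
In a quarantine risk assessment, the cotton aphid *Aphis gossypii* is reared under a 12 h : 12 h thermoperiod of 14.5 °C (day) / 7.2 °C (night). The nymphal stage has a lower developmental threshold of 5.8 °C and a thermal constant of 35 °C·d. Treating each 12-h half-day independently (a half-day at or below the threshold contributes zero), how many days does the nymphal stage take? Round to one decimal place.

6.9 days

Day half: max(0, 14.5 − 5.8) × 0.5 = 8.7 × 0.5 = 4.35 DD.
Night half: max(0, 7.2 − 5.8) × 0.5 = 1.4 × 0.5 = 0.70 DD.
Per 24 h: 5.05 DD/day.
Duration = 35 / 5.05 = 6.931 ≈ 6.9 days.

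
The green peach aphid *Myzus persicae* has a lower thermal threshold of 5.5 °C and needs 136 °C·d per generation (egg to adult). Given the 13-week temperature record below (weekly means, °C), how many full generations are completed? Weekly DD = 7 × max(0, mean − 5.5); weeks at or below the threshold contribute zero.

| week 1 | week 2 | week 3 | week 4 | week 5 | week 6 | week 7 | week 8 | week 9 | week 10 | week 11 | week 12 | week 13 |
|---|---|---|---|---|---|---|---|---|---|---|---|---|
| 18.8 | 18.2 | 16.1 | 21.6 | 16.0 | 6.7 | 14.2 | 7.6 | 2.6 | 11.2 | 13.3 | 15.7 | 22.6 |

5 generations

Weekly DD (7 × max(0, T̄ − 5.5)): 93.1, 88.9, 74.2, 112.7, 73.5, 8.4, 60.9, 14.7, 0.0, 39.9, 54.6, 71.4, 119.7.
Season total = 812.0 DD.
Complete generations = ⌊812.0 / 136⌋ = 5.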